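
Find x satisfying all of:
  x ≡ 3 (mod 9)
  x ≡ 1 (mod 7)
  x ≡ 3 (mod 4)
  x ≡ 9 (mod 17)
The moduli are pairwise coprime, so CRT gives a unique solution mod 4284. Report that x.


Product of moduli M = 9 · 7 · 4 · 17 = 4284.
Merge one congruence at a time:
  Start: x ≡ 3 (mod 9).
  Combine with x ≡ 1 (mod 7); new modulus lcm = 63.
    Write x = 3 + 9·t and substitute into x ≡ 1 (mod 7): 9·t ≡ 1 − 3 = -2 (mod 7).
    Reduce coefficients mod 7: 2·t ≡ 5 (mod 7).
    The inverse of 2 mod 7 is 4 (since 2·4 = 8 = 1·7 + 1), so t ≡ 4·5 = 20 ≡ 6 (mod 7).
    Then x = 3 + 9·6 = 57, valid modulo lcm(9, 7) = 63: x ≡ 57 (mod 63).
  Combine with x ≡ 3 (mod 4); new modulus lcm = 252.
    Write x = 57 + 63·t and substitute into x ≡ 3 (mod 4): 63·t ≡ 3 − 57 = -54 (mod 4).
    Reduce coefficients mod 4: 3·t ≡ 2 (mod 4).
    The inverse of 3 mod 4 is 3 (since 3·3 = 9 = 2·4 + 1), so t ≡ 3·2 = 6 ≡ 2 (mod 4).
    Then x = 57 + 63·2 = 183, valid modulo lcm(63, 4) = 252: x ≡ 183 (mod 252).
  Combine with x ≡ 9 (mod 17); new modulus lcm = 4284.
    Write x = 183 + 252·t and substitute into x ≡ 9 (mod 17): 252·t ≡ 9 − 183 = -174 (mod 17).
    Reduce coefficients mod 17: 14·t ≡ 13 (mod 17).
    The inverse of 14 mod 17 is 11 (since 14·11 = 154 = 9·17 + 1), so t ≡ 11·13 = 143 ≡ 7 (mod 17).
    Then x = 183 + 252·7 = 1947, valid modulo lcm(252, 17) = 4284: x ≡ 1947 (mod 4284).
Verify against each original: 1947 mod 9 = 3, 1947 mod 7 = 1, 1947 mod 4 = 3, 1947 mod 17 = 9.

x ≡ 1947 (mod 4284).


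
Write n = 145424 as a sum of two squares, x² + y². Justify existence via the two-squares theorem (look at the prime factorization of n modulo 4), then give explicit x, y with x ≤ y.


Step 1: Factor n = 145424 = 2^4 · 61 · 149.
Step 2: Check the mod-4 condition on each prime factor: 2 = 2 (special); 61 ≡ 1 (mod 4), exponent 1; 149 ≡ 1 (mod 4), exponent 1.
All primes ≡ 3 (mod 4) appear to even exponent (or don't appear), so by the two-squares theorem n IS expressible as a sum of two squares.
Step 3: Build a representation. Group n = k² · m with k = 4 and m = 61 · 149 = 9089 (a product of primes ≡ 1 (mod 4)); a representation of m scales to one of n via (k·x)² + (k·y)² = k²(x² + y²). Each prime p ≡ 1 (mod 4) is itself a sum of two squares; find a² by testing p − a² for a perfect square:
  61: 61 − 1² = 60, 61 − 2² = 57, 61 − 3² = 52, 61 − 4² = 45, 61 − 5² = 36 = 6² ⇒ 61 = 5² + 6².
  149: 149 − 1² = 148, 149 − 2² = 145, 149 − 3² = 140, 149 − 4² = 133, 149 − 5² = 124, 149 − 6² = 113, 149 − 7² = 100 = 10² ⇒ 149 = 7² + 10².
  Combine using the Brahmagupta–Fibonacci identity (a² + b²)(c² + d²) = (ac − bd)² + (ad + bc)² = (ac + bd)² + (ad − bc)²:
  61 · 149 = 9089: from (5² + 6²)(7² + 10²), take (5·7 − 6·10, 5·10 + 6·7) = (35 − 60, 50 + 42) = (-25, 92); dropping signs (only squares matter) gives (25, 92); check 25² + 92² = 625 + 8464 = 9089 ✓.
  Scale by k = 4: (4·25, 4·92) = (100, 368).
Step 4: Order so x ≤ y and verify: 100² + 368² = 10000 + 135424 = 145424 = n. ✓

n = 145424 = 100² + 368² (one valid representation with x ≤ y).


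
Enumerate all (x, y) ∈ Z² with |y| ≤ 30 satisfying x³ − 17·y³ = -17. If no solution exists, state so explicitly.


The equation is x³ - 17y³ = -17. For fixed y, x³ = 17·y³ − 17, so a solution requires the RHS to be a perfect cube.
Strategy: iterate y from -30 to 30, compute RHS = 17·y³ − 17, and check whether it is a (positive or negative) perfect cube.
Check small values of y:
  y = 0: RHS = -17 is not a perfect cube.
  y = 1: RHS = 0 = (0)³ ⇒ x = 0 works.
  y = -1: RHS = -34 is not a perfect cube.
  y = 2: RHS = 119 is not a perfect cube.
  y = -2: RHS = -153 is not a perfect cube.
  y = 3: RHS = 442 is not a perfect cube.
  y = -3: RHS = -476 is not a perfect cube.
Continuing the search up to |y| = 30 finds no further solutions beyond those listed.
Collected solutions: (0, 1).

Solutions (with |y| ≤ 30): (0, 1).


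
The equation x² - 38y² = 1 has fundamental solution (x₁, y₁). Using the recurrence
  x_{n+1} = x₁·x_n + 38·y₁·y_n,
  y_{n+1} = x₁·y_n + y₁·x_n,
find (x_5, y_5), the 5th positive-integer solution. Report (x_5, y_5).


Step 1: Find the fundamental solution (x₁, y₁) of x² - 38y² = 1.
  Expand √38 as a continued fraction. a₀ = ⌊√38⌋ = 6; iterate m_{k+1} = d_k·a_k − m_k, d_{k+1} = (38 − m_{k+1}²)/d_k, a_{k+1} = ⌊(a₀ + m_{k+1})/d_{k+1}⌋ (starting m₀ = 0, d₀ = 1), with convergents p_k = a_k·p_{k-1} + p_{k-2}, q_k = a_k·q_{k-1} + q_{k-2} (p₋₁ = 1, q₋₁ = 0):
  k = 0: a₀ = 6; p₀/q₀ = 6/1; p₀² − 38·q₀² = 36 − 38 = -2.
  k = 1: m = 6, d = 2, a = ⌊(6 + 6)/2⌋ = 6; p/q = (6·6 + 1)/(6·1 + 0) = 37/6; p² − 38·q² = 1369 − 1368 = 1.
  The first convergent with p² − 38·q² = 1 gives the fundamental solution (x₁, y₁) = (37, 6).
Step 2: Apply the recurrence (x_{n+1}, y_{n+1}) = (x₁x_n + 38y₁y_n, x₁y_n + y₁x_n) repeatedly.
  From (x_1, y_1) = (37, 6): x_2 = 37·37 + 38·6·6 = 2737; y_2 = 37·6 + 6·37 = 444.
  From (x_2, y_2) = (2737, 444): x_3 = 37·2737 + 38·6·444 = 202501; y_3 = 37·444 + 6·2737 = 32850.
  From (x_3, y_3) = (202501, 32850): x_4 = 37·202501 + 38·6·32850 = 14982337; y_4 = 37·32850 + 6·202501 = 2430456.
  From (x_4, y_4) = (14982337, 2430456): x_5 = 37·14982337 + 38·6·2430456 = 1108490437; y_5 = 37·2430456 + 6·14982337 = 179820894.
Step 3: Verify x_5² - 38·y_5² = 1228751048920450969 - 1228751048920450968 = 1 (should be 1). ✓

(x_1, y_1) = (37, 6); (x_5, y_5) = (1108490437, 179820894).


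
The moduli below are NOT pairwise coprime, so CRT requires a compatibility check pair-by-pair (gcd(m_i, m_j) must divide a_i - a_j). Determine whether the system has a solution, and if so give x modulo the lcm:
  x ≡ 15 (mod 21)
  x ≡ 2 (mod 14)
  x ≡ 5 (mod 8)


Moduli 21, 14, 8 are not pairwise coprime, so CRT works modulo lcm(m_i) when all pairwise compatibility conditions hold.
Pairwise compatibility: gcd(m_i, m_j) must divide a_i - a_j for every pair.
Merge one congruence at a time:
  Start: x ≡ 15 (mod 21).
  Combine with x ≡ 2 (mod 14): gcd(21, 14) = 7, and 2 - 15 = -13 is NOT divisible by 7.
    ⇒ system is inconsistent (no integer solution).

No solution (the system is inconsistent).


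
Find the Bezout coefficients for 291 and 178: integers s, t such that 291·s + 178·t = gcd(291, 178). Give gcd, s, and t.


Euclidean algorithm on (291, 178) — divide until remainder is 0:
  291 = 1 · 178 + 113
  178 = 1 · 113 + 65
  113 = 1 · 65 + 48
  65 = 1 · 48 + 17
  48 = 2 · 17 + 14
  17 = 1 · 14 + 3
  14 = 4 · 3 + 2
  3 = 1 · 2 + 1
  2 = 2 · 1 + 0
gcd(291, 178) = 1.
Track Bezout coefficients alongside the remainders: start with r₀ = 291 = a·1 + b·0 (s = 1, t = 0) and r₁ = 178 = a·0 + b·1 (s = 0, t = 1); each new remainder r_{k+1} = r_{k-1} − q_k·r_k inherits s_{k+1} = s_{k-1} − q_k·s_k, t_{k+1} = t_{k-1} − q_k·t_k, so r_k = a·s_k + b·t_k at every step:
  q = 1: r = 113, s = 1 − 1·0 = 1, t = 0 − 1·1 = -1  (check: 291·1 + 178·(-1) = 113)
  q = 1: r = 65, s = 0 − 1·1 = -1, t = 1 − 1·(-1) = 2  (check: 291·(-1) + 178·2 = 65)
  q = 1: r = 48, s = 1 − 1·(-1) = 2, t = -1 − 1·2 = -3  (check: 291·2 + 178·(-3) = 48)
  q = 1: r = 17, s = -1 − 1·2 = -3, t = 2 − 1·(-3) = 5  (check: 291·(-3) + 178·5 = 17)
  q = 2: r = 14, s = 2 − 2·(-3) = 8, t = -3 − 2·5 = -13  (check: 291·8 + 178·(-13) = 14)
  q = 1: r = 3, s = -3 − 1·8 = -11, t = 5 − 1·(-13) = 18  (check: 291·(-11) + 178·18 = 3)
  q = 4: r = 2, s = 8 − 4·(-11) = 52, t = -13 − 4·18 = -85  (check: 291·52 + 178·(-85) = 2)
  q = 1: r = 1, s = -11 − 1·52 = -63, t = 18 − 1·(-85) = 103  (check: 291·(-63) + 178·103 = 1)
The row with r = 1 (the gcd) gives the Bezout coefficients s = -63, t = 103.
Result: 291 · (-63) + 178 · (103) = 1.

gcd(291, 178) = 1; s = -63, t = 103 (check: 291·(-63) + 178·103 = 1).


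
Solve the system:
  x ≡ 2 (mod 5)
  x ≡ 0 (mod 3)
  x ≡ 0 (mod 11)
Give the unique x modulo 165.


Moduli 5, 3, 11 are pairwise coprime; by CRT there is a unique solution modulo M = 5 · 3 · 11 = 165.
Solve pairwise, accumulating the modulus:
  Start with x ≡ 2 (mod 5).
  Combine with x ≡ 0 (mod 3): since gcd(5, 3) = 1, we get a unique residue mod 15.
    Write x = 2 + 5·t and substitute into x ≡ 0 (mod 3): 5·t ≡ 0 − 2 = -2 (mod 3).
    Reduce coefficients mod 3: 2·t ≡ 1 (mod 3).
    The inverse of 2 mod 3 is 2 (since 2·2 = 4 = 1·3 + 1), so t ≡ 2·1 = 2 ≡ 2 (mod 3).
    Then x = 2 + 5·2 = 12, valid modulo lcm(5, 3) = 15: x ≡ 12 (mod 15).
  Combine with x ≡ 0 (mod 11): since gcd(15, 11) = 1, we get a unique residue mod 165.
    Write x = 12 + 15·t and substitute into x ≡ 0 (mod 11): 15·t ≡ 0 − 12 = -12 (mod 11).
    Reduce coefficients mod 11: 4·t ≡ 10 (mod 11).
    The inverse of 4 mod 11 is 3 (since 4·3 = 12 = 1·11 + 1), so t ≡ 3·10 = 30 ≡ 8 (mod 11).
    Then x = 12 + 15·8 = 132, valid modulo lcm(15, 11) = 165: x ≡ 132 (mod 165).
Verify: 132 mod 5 = 2 ✓, 132 mod 3 = 0 ✓, 132 mod 11 = 0 ✓.

x ≡ 132 (mod 165).


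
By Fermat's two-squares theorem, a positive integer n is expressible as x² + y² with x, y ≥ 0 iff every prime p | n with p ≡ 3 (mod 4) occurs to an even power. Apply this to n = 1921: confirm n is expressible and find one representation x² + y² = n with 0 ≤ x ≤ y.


Step 1: Factor n = 1921 = 17 · 113.
Step 2: Check the mod-4 condition on each prime factor: 17 ≡ 1 (mod 4), exponent 1; 113 ≡ 1 (mod 4), exponent 1.
All primes ≡ 3 (mod 4) appear to even exponent (or don't appear), so by the two-squares theorem n IS expressible as a sum of two squares.
Step 3: Build a representation. Here n = 17 · 113 is a product of primes ≡ 1 (mod 4). Each prime p ≡ 1 (mod 4) is itself a sum of two squares; find a² by testing p − a² for a perfect square:
  17: 17 − 1² = 16 = 4² ⇒ 17 = 1² + 4².
  113: 113 − 1² = 112, 113 − 2² = 109, 113 − 3² = 104, 113 − 4² = 97, 113 − 5² = 88, 113 − 6² = 77, 113 − 7² = 64 = 8² ⇒ 113 = 7² + 8².
  Combine using the Brahmagupta–Fibonacci identity (a² + b²)(c² + d²) = (ac − bd)² + (ad + bc)² = (ac + bd)² + (ad − bc)²:
  17 · 113 = 1921: from (1² + 4²)(7² + 8²), take (1·7 − 4·8, 1·8 + 4·7) = (7 − 32, 8 + 28) = (-25, 36); dropping signs (only squares matter) gives (25, 36); check 25² + 36² = 625 + 1296 = 1921 ✓.
Step 4: Order so x ≤ y and verify: 25² + 36² = 625 + 1296 = 1921 = n. ✓

n = 1921 = 25² + 36² (one valid representation with x ≤ y).


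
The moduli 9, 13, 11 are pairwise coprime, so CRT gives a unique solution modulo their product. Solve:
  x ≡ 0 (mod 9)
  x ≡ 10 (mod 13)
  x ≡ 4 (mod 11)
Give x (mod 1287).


Moduli 9, 13, 11 are pairwise coprime; by CRT there is a unique solution modulo M = 9 · 13 · 11 = 1287.
Solve pairwise, accumulating the modulus:
  Start with x ≡ 0 (mod 9).
  Combine with x ≡ 10 (mod 13): since gcd(9, 13) = 1, we get a unique residue mod 117.
    Write x = 0 + 9·t and substitute into x ≡ 10 (mod 13): 9·t ≡ 10 − 0 = 10 (mod 13).
    The inverse of 9 mod 13 is 3 (since 9·3 = 27 = 2·13 + 1), so t ≡ 3·10 = 30 ≡ 4 (mod 13).
    Then x = 0 + 9·4 = 36, valid modulo lcm(9, 13) = 117: x ≡ 36 (mod 117).
  Combine with x ≡ 4 (mod 11): since gcd(117, 11) = 1, we get a unique residue mod 1287.
    Write x = 36 + 117·t and substitute into x ≡ 4 (mod 11): 117·t ≡ 4 − 36 = -32 (mod 11).
    Reduce coefficients mod 11: 7·t ≡ 1 (mod 11).
    The inverse of 7 mod 11 is 8 (since 7·8 = 56 = 5·11 + 1), so t ≡ 8·1 = 8 ≡ 8 (mod 11).
    Then x = 36 + 117·8 = 972, valid modulo lcm(117, 11) = 1287: x ≡ 972 (mod 1287).
Verify: 972 mod 9 = 0 ✓, 972 mod 13 = 10 ✓, 972 mod 11 = 4 ✓.

x ≡ 972 (mod 1287).


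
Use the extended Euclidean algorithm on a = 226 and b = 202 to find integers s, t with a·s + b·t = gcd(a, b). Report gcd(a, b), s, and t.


Euclidean algorithm on (226, 202) — divide until remainder is 0:
  226 = 1 · 202 + 24
  202 = 8 · 24 + 10
  24 = 2 · 10 + 4
  10 = 2 · 4 + 2
  4 = 2 · 2 + 0
gcd(226, 202) = 2.
Track Bezout coefficients alongside the remainders: start with r₀ = 226 = a·1 + b·0 (s = 1, t = 0) and r₁ = 202 = a·0 + b·1 (s = 0, t = 1); each new remainder r_{k+1} = r_{k-1} − q_k·r_k inherits s_{k+1} = s_{k-1} − q_k·s_k, t_{k+1} = t_{k-1} − q_k·t_k, so r_k = a·s_k + b·t_k at every step:
  q = 1: r = 24, s = 1 − 1·0 = 1, t = 0 − 1·1 = -1  (check: 226·1 + 202·(-1) = 24)
  q = 8: r = 10, s = 0 − 8·1 = -8, t = 1 − 8·(-1) = 9  (check: 226·(-8) + 202·9 = 10)
  q = 2: r = 4, s = 1 − 2·(-8) = 17, t = -1 − 2·9 = -19  (check: 226·17 + 202·(-19) = 4)
  q = 2: r = 2, s = -8 − 2·17 = -42, t = 9 − 2·(-19) = 47  (check: 226·(-42) + 202·47 = 2)
The row with r = 2 (the gcd) gives the Bezout coefficients s = -42, t = 47.
Result: 226 · (-42) + 202 · (47) = 2.

gcd(226, 202) = 2; s = -42, t = 47 (check: 226·(-42) + 202·47 = 2).


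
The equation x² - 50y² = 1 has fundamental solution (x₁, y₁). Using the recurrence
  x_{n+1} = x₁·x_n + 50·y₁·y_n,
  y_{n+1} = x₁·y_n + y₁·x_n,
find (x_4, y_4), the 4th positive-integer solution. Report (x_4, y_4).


Step 1: Find the fundamental solution (x₁, y₁) of x² - 50y² = 1.
  Expand √50 as a continued fraction. a₀ = ⌊√50⌋ = 7; iterate m_{k+1} = d_k·a_k − m_k, d_{k+1} = (50 − m_{k+1}²)/d_k, a_{k+1} = ⌊(a₀ + m_{k+1})/d_{k+1}⌋ (starting m₀ = 0, d₀ = 1), with convergents p_k = a_k·p_{k-1} + p_{k-2}, q_k = a_k·q_{k-1} + q_{k-2} (p₋₁ = 1, q₋₁ = 0):
  k = 0: a₀ = 7; p₀/q₀ = 7/1; p₀² − 50·q₀² = 49 − 50 = -1.
  k = 1: m = 7, d = 1, a = ⌊(7 + 7)/1⌋ = 14; p/q = (14·7 + 1)/(14·1 + 0) = 99/14; p² − 50·q² = 9801 − 9800 = 1.
  The first convergent with p² − 50·q² = 1 gives the fundamental solution (x₁, y₁) = (99, 14).
Step 2: Apply the recurrence (x_{n+1}, y_{n+1}) = (x₁x_n + 50y₁y_n, x₁y_n + y₁x_n) repeatedly.
  From (x_1, y_1) = (99, 14): x_2 = 99·99 + 50·14·14 = 19601; y_2 = 99·14 + 14·99 = 2772.
  From (x_2, y_2) = (19601, 2772): x_3 = 99·19601 + 50·14·2772 = 3880899; y_3 = 99·2772 + 14·19601 = 548842.
  From (x_3, y_3) = (3880899, 548842): x_4 = 99·3880899 + 50·14·548842 = 768398401; y_4 = 99·548842 + 14·3880899 = 108667944.
Step 3: Verify x_4² - 50·y_4² = 590436102659356801 - 590436102659356800 = 1 (should be 1). ✓

(x_1, y_1) = (99, 14); (x_4, y_4) = (768398401, 108667944).


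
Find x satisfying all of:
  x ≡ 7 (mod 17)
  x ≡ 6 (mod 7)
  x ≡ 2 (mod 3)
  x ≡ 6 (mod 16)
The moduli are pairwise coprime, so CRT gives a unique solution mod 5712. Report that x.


Product of moduli M = 17 · 7 · 3 · 16 = 5712.
Merge one congruence at a time:
  Start: x ≡ 7 (mod 17).
  Combine with x ≡ 6 (mod 7); new modulus lcm = 119.
    Write x = 7 + 17·t and substitute into x ≡ 6 (mod 7): 17·t ≡ 6 − 7 = -1 (mod 7).
    Reduce coefficients mod 7: 3·t ≡ 6 (mod 7).
    The inverse of 3 mod 7 is 5 (since 3·5 = 15 = 2·7 + 1), so t ≡ 5·6 = 30 ≡ 2 (mod 7).
    Then x = 7 + 17·2 = 41, valid modulo lcm(17, 7) = 119: x ≡ 41 (mod 119).
  Combine with x ≡ 2 (mod 3); new modulus lcm = 357.
    Write x = 41 + 119·t and substitute into x ≡ 2 (mod 3): 119·t ≡ 2 − 41 = -39 (mod 3).
    Reduce coefficients mod 3: 2·t ≡ 0 (mod 3).
    The inverse of 2 mod 3 is 2 (since 2·2 = 4 = 1·3 + 1), so t ≡ 2·0 = 0 ≡ 0 (mod 3).
    Then x = 41 + 119·0 = 41, valid modulo lcm(119, 3) = 357: x ≡ 41 (mod 357).
  Combine with x ≡ 6 (mod 16); new modulus lcm = 5712.
    Write x = 41 + 357·t and substitute into x ≡ 6 (mod 16): 357·t ≡ 6 − 41 = -35 (mod 16).
    Reduce coefficients mod 16: 5·t ≡ 13 (mod 16).
    The inverse of 5 mod 16 is 13 (since 5·13 = 65 = 4·16 + 1), so t ≡ 13·13 = 169 ≡ 9 (mod 16).
    Then x = 41 + 357·9 = 3254, valid modulo lcm(357, 16) = 5712: x ≡ 3254 (mod 5712).
Verify against each original: 3254 mod 17 = 7, 3254 mod 7 = 6, 3254 mod 3 = 2, 3254 mod 16 = 6.

x ≡ 3254 (mod 5712).


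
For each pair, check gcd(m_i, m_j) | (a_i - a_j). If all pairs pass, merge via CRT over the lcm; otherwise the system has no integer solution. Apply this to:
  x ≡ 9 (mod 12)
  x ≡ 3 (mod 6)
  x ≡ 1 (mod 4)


Moduli 12, 6, 4 are not pairwise coprime, so CRT works modulo lcm(m_i) when all pairwise compatibility conditions hold.
Pairwise compatibility: gcd(m_i, m_j) must divide a_i - a_j for every pair.
Merge one congruence at a time:
  Start: x ≡ 9 (mod 12).
  Combine with x ≡ 3 (mod 6): gcd(12, 6) = 6; 3 - 9 = -6, which IS divisible by 6, so compatible.
    Write x = 9 + 12·t and substitute into x ≡ 3 (mod 6): 12·t ≡ 3 − 9 = -6 (mod 6).
    Divide the congruence (and modulus) by g = 6: 2·t ≡ -1 (mod 1).
    Modulo 1 every t works; take t = 0.
    Then x = 9 + 12·0 = 9, valid modulo lcm(12, 6) = 12: x ≡ 9 (mod 12).
  Combine with x ≡ 1 (mod 4): gcd(12, 4) = 4; 1 - 9 = -8, which IS divisible by 4, so compatible.
    Write x = 9 + 12·t and substitute into x ≡ 1 (mod 4): 12·t ≡ 1 − 9 = -8 (mod 4).
    Divide the congruence (and modulus) by g = 4: 3·t ≡ -2 (mod 1).
    Modulo 1 every t works; take t = 0.
    Then x = 9 + 12·0 = 9, valid modulo lcm(12, 4) = 12: x ≡ 9 (mod 12).
Verify: 9 mod 12 = 9, 9 mod 6 = 3, 9 mod 4 = 1.

x ≡ 9 (mod 12).


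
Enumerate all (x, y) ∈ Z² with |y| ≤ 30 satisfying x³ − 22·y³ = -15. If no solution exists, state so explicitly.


The equation is x³ - 22y³ = -15. For fixed y, x³ = 22·y³ − 15, so a solution requires the RHS to be a perfect cube.
Strategy: iterate y from -30 to 30, compute RHS = 22·y³ − 15, and check whether it is a (positive or negative) perfect cube.
Check small values of y:
  y = 0: RHS = -15 is not a perfect cube.
  y = 1: RHS = 7 is not a perfect cube.
  y = -1: RHS = -37 is not a perfect cube.
  y = 2: RHS = 161 is not a perfect cube.
  y = -2: RHS = -191 is not a perfect cube.
  y = 3: RHS = 579 is not a perfect cube.
  y = -3: RHS = -609 is not a perfect cube.
Continuing the search up to |y| = 30 finds no solutions either.
No (x, y) in the scanned range satisfies the equation.

No integer solutions with |y| ≤ 30.


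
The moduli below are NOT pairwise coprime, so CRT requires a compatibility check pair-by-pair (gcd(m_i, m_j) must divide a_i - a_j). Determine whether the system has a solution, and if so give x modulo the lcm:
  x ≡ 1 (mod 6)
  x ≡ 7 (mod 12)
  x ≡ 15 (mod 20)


Moduli 6, 12, 20 are not pairwise coprime, so CRT works modulo lcm(m_i) when all pairwise compatibility conditions hold.
Pairwise compatibility: gcd(m_i, m_j) must divide a_i - a_j for every pair.
Merge one congruence at a time:
  Start: x ≡ 1 (mod 6).
  Combine with x ≡ 7 (mod 12): gcd(6, 12) = 6; 7 - 1 = 6, which IS divisible by 6, so compatible.
    Write x = 1 + 6·t and substitute into x ≡ 7 (mod 12): 6·t ≡ 7 − 1 = 6 (mod 12).
    Divide the congruence (and modulus) by g = 6: 1·t ≡ 1 (mod 2).
    So t ≡ 1 (mod 2).
    Then x = 1 + 6·1 = 7, valid modulo lcm(6, 12) = 12: x ≡ 7 (mod 12).
  Combine with x ≡ 15 (mod 20): gcd(12, 20) = 4; 15 - 7 = 8, which IS divisible by 4, so compatible.
    Write x = 7 + 12·t and substitute into x ≡ 15 (mod 20): 12·t ≡ 15 − 7 = 8 (mod 20).
    Divide the congruence (and modulus) by g = 4: 3·t ≡ 2 (mod 5).
    The inverse of 3 mod 5 is 2 (since 3·2 = 6 = 1·5 + 1), so t ≡ 2·2 = 4 ≡ 4 (mod 5).
    Then x = 7 + 12·4 = 55, valid modulo lcm(12, 20) = 60: x ≡ 55 (mod 60).
Verify: 55 mod 6 = 1, 55 mod 12 = 7, 55 mod 20 = 15.

x ≡ 55 (mod 60).


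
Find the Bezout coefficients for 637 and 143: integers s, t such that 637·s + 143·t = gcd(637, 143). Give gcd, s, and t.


Euclidean algorithm on (637, 143) — divide until remainder is 0:
  637 = 4 · 143 + 65
  143 = 2 · 65 + 13
  65 = 5 · 13 + 0
gcd(637, 143) = 13.
Track Bezout coefficients alongside the remainders: start with r₀ = 637 = a·1 + b·0 (s = 1, t = 0) and r₁ = 143 = a·0 + b·1 (s = 0, t = 1); each new remainder r_{k+1} = r_{k-1} − q_k·r_k inherits s_{k+1} = s_{k-1} − q_k·s_k, t_{k+1} = t_{k-1} − q_k·t_k, so r_k = a·s_k + b·t_k at every step:
  q = 4: r = 65, s = 1 − 4·0 = 1, t = 0 − 4·1 = -4  (check: 637·1 + 143·(-4) = 65)
  q = 2: r = 13, s = 0 − 2·1 = -2, t = 1 − 2·(-4) = 9  (check: 637·(-2) + 143·9 = 13)
The row with r = 13 (the gcd) gives the Bezout coefficients s = -2, t = 9.
Result: 637 · (-2) + 143 · (9) = 13.

gcd(637, 143) = 13; s = -2, t = 9 (check: 637·(-2) + 143·9 = 13).


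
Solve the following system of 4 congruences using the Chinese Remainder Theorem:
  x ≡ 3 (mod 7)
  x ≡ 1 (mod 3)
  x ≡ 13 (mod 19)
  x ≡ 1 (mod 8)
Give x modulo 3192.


Product of moduli M = 7 · 3 · 19 · 8 = 3192.
Merge one congruence at a time:
  Start: x ≡ 3 (mod 7).
  Combine with x ≡ 1 (mod 3); new modulus lcm = 21.
    Write x = 3 + 7·t and substitute into x ≡ 1 (mod 3): 7·t ≡ 1 − 3 = -2 (mod 3).
    Reduce coefficients mod 3: 1·t ≡ 1 (mod 3).
    So t ≡ 1 (mod 3).
    Then x = 3 + 7·1 = 10, valid modulo lcm(7, 3) = 21: x ≡ 10 (mod 21).
  Combine with x ≡ 13 (mod 19); new modulus lcm = 399.
    Write x = 10 + 21·t and substitute into x ≡ 13 (mod 19): 21·t ≡ 13 − 10 = 3 (mod 19).
    Reduce coefficients mod 19: 2·t ≡ 3 (mod 19).
    The inverse of 2 mod 19 is 10 (since 2·10 = 20 = 1·19 + 1), so t ≡ 10·3 = 30 ≡ 11 (mod 19).
    Then x = 10 + 21·11 = 241, valid modulo lcm(21, 19) = 399: x ≡ 241 (mod 399).
  Combine with x ≡ 1 (mod 8); new modulus lcm = 3192.
    Write x = 241 + 399·t and substitute into x ≡ 1 (mod 8): 399·t ≡ 1 − 241 = -240 (mod 8).
    Reduce coefficients mod 8: 7·t ≡ 0 (mod 8).
    The inverse of 7 mod 8 is 7 (since 7·7 = 49 = 6·8 + 1), so t ≡ 7·0 = 0 ≡ 0 (mod 8).
    Then x = 241 + 399·0 = 241, valid modulo lcm(399, 8) = 3192: x ≡ 241 (mod 3192).
Verify against each original: 241 mod 7 = 3, 241 mod 3 = 1, 241 mod 19 = 13, 241 mod 8 = 1.

x ≡ 241 (mod 3192).


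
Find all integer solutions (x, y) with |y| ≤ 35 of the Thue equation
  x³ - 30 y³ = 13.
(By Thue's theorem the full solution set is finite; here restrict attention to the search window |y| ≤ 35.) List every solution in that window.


The equation is x³ - 30y³ = 13. For fixed y, x³ = 30·y³ + 13, so a solution requires the RHS to be a perfect cube.
Strategy: iterate y from -35 to 35, compute RHS = 30·y³ + 13, and check whether it is a (positive or negative) perfect cube.
Check small values of y:
  y = 0: RHS = 13 is not a perfect cube.
  y = 1: RHS = 43 is not a perfect cube.
  y = -1: RHS = -17 is not a perfect cube.
  y = 2: RHS = 253 is not a perfect cube.
  y = -2: RHS = -227 is not a perfect cube.
  y = 3: RHS = 823 is not a perfect cube.
  y = -3: RHS = -797 is not a perfect cube.
Continuing the search up to |y| = 35 finds no solutions either.
No (x, y) in the scanned range satisfies the equation.

No integer solutions with |y| ≤ 35.


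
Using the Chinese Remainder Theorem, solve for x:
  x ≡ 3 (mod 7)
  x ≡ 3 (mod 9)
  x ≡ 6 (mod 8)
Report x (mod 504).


Moduli 7, 9, 8 are pairwise coprime; by CRT there is a unique solution modulo M = 7 · 9 · 8 = 504.
Solve pairwise, accumulating the modulus:
  Start with x ≡ 3 (mod 7).
  Combine with x ≡ 3 (mod 9): since gcd(7, 9) = 1, we get a unique residue mod 63.
    Write x = 3 + 7·t and substitute into x ≡ 3 (mod 9): 7·t ≡ 3 − 3 = 0 (mod 9).
    The inverse of 7 mod 9 is 4 (since 7·4 = 28 = 3·9 + 1), so t ≡ 4·0 = 0 ≡ 0 (mod 9).
    Then x = 3 + 7·0 = 3, valid modulo lcm(7, 9) = 63: x ≡ 3 (mod 63).
  Combine with x ≡ 6 (mod 8): since gcd(63, 8) = 1, we get a unique residue mod 504.
    Write x = 3 + 63·t and substitute into x ≡ 6 (mod 8): 63·t ≡ 6 − 3 = 3 (mod 8).
    Reduce coefficients mod 8: 7·t ≡ 3 (mod 8).
    The inverse of 7 mod 8 is 7 (since 7·7 = 49 = 6·8 + 1), so t ≡ 7·3 = 21 ≡ 5 (mod 8).
    Then x = 3 + 63·5 = 318, valid modulo lcm(63, 8) = 504: x ≡ 318 (mod 504).
Verify: 318 mod 7 = 3 ✓, 318 mod 9 = 3 ✓, 318 mod 8 = 6 ✓.

x ≡ 318 (mod 504).


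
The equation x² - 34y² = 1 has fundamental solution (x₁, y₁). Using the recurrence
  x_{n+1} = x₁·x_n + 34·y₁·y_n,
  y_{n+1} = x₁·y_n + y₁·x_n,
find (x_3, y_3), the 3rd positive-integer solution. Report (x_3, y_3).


Step 1: Find the fundamental solution (x₁, y₁) of x² - 34y² = 1.
  Expand √34 as a continued fraction. a₀ = ⌊√34⌋ = 5; iterate m_{k+1} = d_k·a_k − m_k, d_{k+1} = (34 − m_{k+1}²)/d_k, a_{k+1} = ⌊(a₀ + m_{k+1})/d_{k+1}⌋ (starting m₀ = 0, d₀ = 1), with convergents p_k = a_k·p_{k-1} + p_{k-2}, q_k = a_k·q_{k-1} + q_{k-2} (p₋₁ = 1, q₋₁ = 0):
  k = 0: a₀ = 5; p₀/q₀ = 5/1; p₀² − 34·q₀² = 25 − 34 = -9.
  k = 1: m = 5, d = 9, a = ⌊(5 + 5)/9⌋ = 1; p/q = (1·5 + 1)/(1·1 + 0) = 6/1; p² − 34·q² = 36 − 34 = 2.
  k = 2: m = 4, d = 2, a = ⌊(5 + 4)/2⌋ = 4; p/q = (4·6 + 5)/(4·1 + 1) = 29/5; p² − 34·q² = 841 − 850 = -9.
  k = 3: m = 4, d = 9, a = ⌊(5 + 4)/9⌋ = 1; p/q = (1·29 + 6)/(1·5 + 1) = 35/6; p² − 34·q² = 1225 − 1224 = 1.
  The first convergent with p² − 34·q² = 1 gives the fundamental solution (x₁, y₁) = (35, 6).
Step 2: Apply the recurrence (x_{n+1}, y_{n+1}) = (x₁x_n + 34y₁y_n, x₁y_n + y₁x_n) repeatedly.
  From (x_1, y_1) = (35, 6): x_2 = 35·35 + 34·6·6 = 2449; y_2 = 35·6 + 6·35 = 420.
  From (x_2, y_2) = (2449, 420): x_3 = 35·2449 + 34·6·420 = 171395; y_3 = 35·420 + 6·2449 = 29394.
Step 3: Verify x_3² - 34·y_3² = 29376246025 - 29376246024 = 1 (should be 1). ✓

(x_1, y_1) = (35, 6); (x_3, y_3) = (171395, 29394).


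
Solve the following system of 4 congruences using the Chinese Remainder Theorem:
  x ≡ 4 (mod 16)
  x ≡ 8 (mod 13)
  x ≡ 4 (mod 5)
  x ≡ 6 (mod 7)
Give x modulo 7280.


Product of moduli M = 16 · 13 · 5 · 7 = 7280.
Merge one congruence at a time:
  Start: x ≡ 4 (mod 16).
  Combine with x ≡ 8 (mod 13); new modulus lcm = 208.
    Write x = 4 + 16·t and substitute into x ≡ 8 (mod 13): 16·t ≡ 8 − 4 = 4 (mod 13).
    Reduce coefficients mod 13: 3·t ≡ 4 (mod 13).
    The inverse of 3 mod 13 is 9 (since 3·9 = 27 = 2·13 + 1), so t ≡ 9·4 = 36 ≡ 10 (mod 13).
    Then x = 4 + 16·10 = 164, valid modulo lcm(16, 13) = 208: x ≡ 164 (mod 208).
  Combine with x ≡ 4 (mod 5); new modulus lcm = 1040.
    Write x = 164 + 208·t and substitute into x ≡ 4 (mod 5): 208·t ≡ 4 − 164 = -160 (mod 5).
    Reduce coefficients mod 5: 3·t ≡ 0 (mod 5).
    The inverse of 3 mod 5 is 2 (since 3·2 = 6 = 1·5 + 1), so t ≡ 2·0 = 0 ≡ 0 (mod 5).
    Then x = 164 + 208·0 = 164, valid modulo lcm(208, 5) = 1040: x ≡ 164 (mod 1040).
  Combine with x ≡ 6 (mod 7); new modulus lcm = 7280.
    Write x = 164 + 1040·t and substitute into x ≡ 6 (mod 7): 1040·t ≡ 6 − 164 = -158 (mod 7).
    Reduce coefficients mod 7: 4·t ≡ 3 (mod 7).
    The inverse of 4 mod 7 is 2 (since 4·2 = 8 = 1·7 + 1), so t ≡ 2·3 = 6 ≡ 6 (mod 7).
    Then x = 164 + 1040·6 = 6404, valid modulo lcm(1040, 7) = 7280: x ≡ 6404 (mod 7280).
Verify against each original: 6404 mod 16 = 4, 6404 mod 13 = 8, 6404 mod 5 = 4, 6404 mod 7 = 6.

x ≡ 6404 (mod 7280).


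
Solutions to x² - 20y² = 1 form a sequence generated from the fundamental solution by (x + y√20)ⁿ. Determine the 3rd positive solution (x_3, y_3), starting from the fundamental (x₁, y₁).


Step 1: Find the fundamental solution (x₁, y₁) of x² - 20y² = 1.
  Expand √20 as a continued fraction. a₀ = ⌊√20⌋ = 4; iterate m_{k+1} = d_k·a_k − m_k, d_{k+1} = (20 − m_{k+1}²)/d_k, a_{k+1} = ⌊(a₀ + m_{k+1})/d_{k+1}⌋ (starting m₀ = 0, d₀ = 1), with convergents p_k = a_k·p_{k-1} + p_{k-2}, q_k = a_k·q_{k-1} + q_{k-2} (p₋₁ = 1, q₋₁ = 0):
  k = 0: a₀ = 4; p₀/q₀ = 4/1; p₀² − 20·q₀² = 16 − 20 = -4.
  k = 1: m = 4, d = 4, a = ⌊(4 + 4)/4⌋ = 2; p/q = (2·4 + 1)/(2·1 + 0) = 9/2; p² − 20·q² = 81 − 80 = 1.
  The first convergent with p² − 20·q² = 1 gives the fundamental solution (x₁, y₁) = (9, 2).
Step 2: Apply the recurrence (x_{n+1}, y_{n+1}) = (x₁x_n + 20y₁y_n, x₁y_n + y₁x_n) repeatedly.
  From (x_1, y_1) = (9, 2): x_2 = 9·9 + 20·2·2 = 161; y_2 = 9·2 + 2·9 = 36.
  From (x_2, y_2) = (161, 36): x_3 = 9·161 + 20·2·36 = 2889; y_3 = 9·36 + 2·161 = 646.
Step 3: Verify x_3² - 20·y_3² = 8346321 - 8346320 = 1 (should be 1). ✓

(x_1, y_1) = (9, 2); (x_3, y_3) = (2889, 646).


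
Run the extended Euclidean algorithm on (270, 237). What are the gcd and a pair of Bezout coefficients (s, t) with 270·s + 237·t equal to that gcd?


Euclidean algorithm on (270, 237) — divide until remainder is 0:
  270 = 1 · 237 + 33
  237 = 7 · 33 + 6
  33 = 5 · 6 + 3
  6 = 2 · 3 + 0
gcd(270, 237) = 3.
Track Bezout coefficients alongside the remainders: start with r₀ = 270 = a·1 + b·0 (s = 1, t = 0) and r₁ = 237 = a·0 + b·1 (s = 0, t = 1); each new remainder r_{k+1} = r_{k-1} − q_k·r_k inherits s_{k+1} = s_{k-1} − q_k·s_k, t_{k+1} = t_{k-1} − q_k·t_k, so r_k = a·s_k + b·t_k at every step:
  q = 1: r = 33, s = 1 − 1·0 = 1, t = 0 − 1·1 = -1  (check: 270·1 + 237·(-1) = 33)
  q = 7: r = 6, s = 0 − 7·1 = -7, t = 1 − 7·(-1) = 8  (check: 270·(-7) + 237·8 = 6)
  q = 5: r = 3, s = 1 − 5·(-7) = 36, t = -1 − 5·8 = -41  (check: 270·36 + 237·(-41) = 3)
The row with r = 3 (the gcd) gives the Bezout coefficients s = 36, t = -41.
Result: 270 · (36) + 237 · (-41) = 3.

gcd(270, 237) = 3; s = 36, t = -41 (check: 270·36 + 237·(-41) = 3).


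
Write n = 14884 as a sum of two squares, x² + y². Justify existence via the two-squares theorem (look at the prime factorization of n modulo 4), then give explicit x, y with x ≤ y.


Step 1: Factor n = 14884 = 2^2 · 61^2.
Step 2: Check the mod-4 condition on each prime factor: 2 = 2 (special); 61 ≡ 1 (mod 4), exponent 2.
All primes ≡ 3 (mod 4) appear to even exponent (or don't appear), so by the two-squares theorem n IS expressible as a sum of two squares.
Step 3: Build a representation. Group n = k² · m with k = 2 and m = 61 · 61 = 3721 (a product of primes ≡ 1 (mod 4)); a representation of m scales to one of n via (k·x)² + (k·y)² = k²(x² + y²). Each prime p ≡ 1 (mod 4) is itself a sum of two squares; find a² by testing p − a² for a perfect square:
  61: 61 − 1² = 60, 61 − 2² = 57, 61 − 3² = 52, 61 − 4² = 45, 61 − 5² = 36 = 6² ⇒ 61 = 5² + 6².
  Combine using the Brahmagupta–Fibonacci identity (a² + b²)(c² + d²) = (ac − bd)² + (ad + bc)² = (ac + bd)² + (ad − bc)²:
  61 · 61 = 3721: from (5² + 6²)(5² + 6²), take (5·5 − 6·6, 5·6 + 6·5) = (25 − 36, 30 + 30) = (-11, 60); dropping signs (only squares matter) gives (11, 60); check 11² + 60² = 121 + 3600 = 3721 ✓.
  Scale by k = 2: (2·11, 2·60) = (22, 120).
Step 4: Order so x ≤ y and verify: 22² + 120² = 484 + 14400 = 14884 = n. ✓

n = 14884 = 22² + 120² (one valid representation with x ≤ y).


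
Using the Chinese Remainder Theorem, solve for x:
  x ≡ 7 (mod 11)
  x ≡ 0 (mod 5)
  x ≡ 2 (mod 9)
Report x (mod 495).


Moduli 11, 5, 9 are pairwise coprime; by CRT there is a unique solution modulo M = 11 · 5 · 9 = 495.
Solve pairwise, accumulating the modulus:
  Start with x ≡ 7 (mod 11).
  Combine with x ≡ 0 (mod 5): since gcd(11, 5) = 1, we get a unique residue mod 55.
    Write x = 7 + 11·t and substitute into x ≡ 0 (mod 5): 11·t ≡ 0 − 7 = -7 (mod 5).
    Reduce coefficients mod 5: 1·t ≡ 3 (mod 5).
    So t ≡ 3 (mod 5).
    Then x = 7 + 11·3 = 40, valid modulo lcm(11, 5) = 55: x ≡ 40 (mod 55).
  Combine with x ≡ 2 (mod 9): since gcd(55, 9) = 1, we get a unique residue mod 495.
    Write x = 40 + 55·t and substitute into x ≡ 2 (mod 9): 55·t ≡ 2 − 40 = -38 (mod 9).
    Reduce coefficients mod 9: 1·t ≡ 7 (mod 9).
    So t ≡ 7 (mod 9).
    Then x = 40 + 55·7 = 425, valid modulo lcm(55, 9) = 495: x ≡ 425 (mod 495).
Verify: 425 mod 11 = 7 ✓, 425 mod 5 = 0 ✓, 425 mod 9 = 2 ✓.

x ≡ 425 (mod 495).


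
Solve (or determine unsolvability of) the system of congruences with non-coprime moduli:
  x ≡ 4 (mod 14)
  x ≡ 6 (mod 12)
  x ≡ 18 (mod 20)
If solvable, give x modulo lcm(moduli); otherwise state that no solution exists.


Moduli 14, 12, 20 are not pairwise coprime, so CRT works modulo lcm(m_i) when all pairwise compatibility conditions hold.
Pairwise compatibility: gcd(m_i, m_j) must divide a_i - a_j for every pair.
Merge one congruence at a time:
  Start: x ≡ 4 (mod 14).
  Combine with x ≡ 6 (mod 12): gcd(14, 12) = 2; 6 - 4 = 2, which IS divisible by 2, so compatible.
    Write x = 4 + 14·t and substitute into x ≡ 6 (mod 12): 14·t ≡ 6 − 4 = 2 (mod 12).
    Divide the congruence (and modulus) by g = 2: 7·t ≡ 1 (mod 6).
    Reduce coefficients mod 6: 1·t ≡ 1 (mod 6).
    So t ≡ 1 (mod 6).
    Then x = 4 + 14·1 = 18, valid modulo lcm(14, 12) = 84: x ≡ 18 (mod 84).
  Combine with x ≡ 18 (mod 20): gcd(84, 20) = 4; 18 - 18 = 0, which IS divisible by 4, so compatible.
    Write x = 18 + 84·t and substitute into x ≡ 18 (mod 20): 84·t ≡ 18 − 18 = 0 (mod 20).
    Divide the congruence (and modulus) by g = 4: 21·t ≡ 0 (mod 5).
    Reduce coefficients mod 5: 1·t ≡ 0 (mod 5).
    So t ≡ 0 (mod 5).
    Then x = 18 + 84·0 = 18, valid modulo lcm(84, 20) = 420: x ≡ 18 (mod 420).
Verify: 18 mod 14 = 4, 18 mod 12 = 6, 18 mod 20 = 18.

x ≡ 18 (mod 420).


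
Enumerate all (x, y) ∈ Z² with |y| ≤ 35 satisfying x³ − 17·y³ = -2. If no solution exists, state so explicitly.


The equation is x³ - 17y³ = -2. For fixed y, x³ = 17·y³ − 2, so a solution requires the RHS to be a perfect cube.
Strategy: iterate y from -35 to 35, compute RHS = 17·y³ − 2, and check whether it is a (positive or negative) perfect cube.
Check small values of y:
  y = 0: RHS = -2 is not a perfect cube.
  y = 1: RHS = 15 is not a perfect cube.
  y = -1: RHS = -19 is not a perfect cube.
  y = 2: RHS = 134 is not a perfect cube.
  y = -2: RHS = -138 is not a perfect cube.
  y = 3: RHS = 457 is not a perfect cube.
  y = -3: RHS = -461 is not a perfect cube.
Continuing the search up to |y| = 35 finds no solutions either.
No (x, y) in the scanned range satisfies the equation.

No integer solutions with |y| ≤ 35.


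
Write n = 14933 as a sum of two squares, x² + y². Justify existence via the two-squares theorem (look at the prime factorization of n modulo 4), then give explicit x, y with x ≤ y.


Step 1: Factor n = 14933 = 109 · 137.
Step 2: Check the mod-4 condition on each prime factor: 109 ≡ 1 (mod 4), exponent 1; 137 ≡ 1 (mod 4), exponent 1.
All primes ≡ 3 (mod 4) appear to even exponent (or don't appear), so by the two-squares theorem n IS expressible as a sum of two squares.
Step 3: Build a representation. Here n = 109 · 137 is a product of primes ≡ 1 (mod 4). Each prime p ≡ 1 (mod 4) is itself a sum of two squares; find a² by testing p − a² for a perfect square:
  109: 109 − 1² = 108, 109 − 2² = 105, 109 − 3² = 100 = 10² ⇒ 109 = 3² + 10².
  137: 137 − 1² = 136, 137 − 2² = 133, 137 − 3² = 128, 137 − 4² = 121 = 11² ⇒ 137 = 4² + 11².
  Combine using the Brahmagupta–Fibonacci identity (a² + b²)(c² + d²) = (ac − bd)² + (ad + bc)² = (ac + bd)² + (ad − bc)²:
  109 · 137 = 14933: from (3² + 10²)(4² + 11²), take (3·4 − 10·11, 3·11 + 10·4) = (12 − 110, 33 + 40) = (-98, 73); dropping signs (only squares matter) gives (98, 73); check 98² + 73² = 9604 + 5329 = 14933 ✓.
Step 4: Order so x ≤ y and verify: 73² + 98² = 5329 + 9604 = 14933 = n. ✓

n = 14933 = 73² + 98² (one valid representation with x ≤ y).


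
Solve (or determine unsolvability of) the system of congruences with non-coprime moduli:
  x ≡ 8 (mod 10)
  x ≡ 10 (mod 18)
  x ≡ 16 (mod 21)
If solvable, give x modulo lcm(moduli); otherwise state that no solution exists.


Moduli 10, 18, 21 are not pairwise coprime, so CRT works modulo lcm(m_i) when all pairwise compatibility conditions hold.
Pairwise compatibility: gcd(m_i, m_j) must divide a_i - a_j for every pair.
Merge one congruence at a time:
  Start: x ≡ 8 (mod 10).
  Combine with x ≡ 10 (mod 18): gcd(10, 18) = 2; 10 - 8 = 2, which IS divisible by 2, so compatible.
    Write x = 8 + 10·t and substitute into x ≡ 10 (mod 18): 10·t ≡ 10 − 8 = 2 (mod 18).
    Divide the congruence (and modulus) by g = 2: 5·t ≡ 1 (mod 9).
    The inverse of 5 mod 9 is 2 (since 5·2 = 10 = 1·9 + 1), so t ≡ 2·1 = 2 ≡ 2 (mod 9).
    Then x = 8 + 10·2 = 28, valid modulo lcm(10, 18) = 90: x ≡ 28 (mod 90).
  Combine with x ≡ 16 (mod 21): gcd(90, 21) = 3; 16 - 28 = -12, which IS divisible by 3, so compatible.
    Write x = 28 + 90·t and substitute into x ≡ 16 (mod 21): 90·t ≡ 16 − 28 = -12 (mod 21).
    Divide the congruence (and modulus) by g = 3: 30·t ≡ -4 (mod 7).
    Reduce coefficients mod 7: 2·t ≡ 3 (mod 7).
    The inverse of 2 mod 7 is 4 (since 2·4 = 8 = 1·7 + 1), so t ≡ 4·3 = 12 ≡ 5 (mod 7).
    Then x = 28 + 90·5 = 478, valid modulo lcm(90, 21) = 630: x ≡ 478 (mod 630).
Verify: 478 mod 10 = 8, 478 mod 18 = 10, 478 mod 21 = 16.

x ≡ 478 (mod 630).


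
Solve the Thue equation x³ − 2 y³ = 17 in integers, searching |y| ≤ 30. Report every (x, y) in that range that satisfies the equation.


The equation is x³ - 2y³ = 17. For fixed y, x³ = 2·y³ + 17, so a solution requires the RHS to be a perfect cube.
Strategy: iterate y from -30 to 30, compute RHS = 2·y³ + 17, and check whether it is a (positive or negative) perfect cube.
Check small values of y:
  y = 0: RHS = 17 is not a perfect cube.
  y = 1: RHS = 19 is not a perfect cube.
  y = -1: RHS = 15 is not a perfect cube.
  y = 2: RHS = 33 is not a perfect cube.
  y = -2: RHS = 1 = (1)³ ⇒ x = 1 works.
  y = 3: RHS = 71 is not a perfect cube.
  y = -3: RHS = -37 is not a perfect cube.
Continuing the search up to |y| = 30 finds no further solutions beyond those listed.
Collected solutions: (1, -2).

Solutions (with |y| ≤ 30): (1, -2).


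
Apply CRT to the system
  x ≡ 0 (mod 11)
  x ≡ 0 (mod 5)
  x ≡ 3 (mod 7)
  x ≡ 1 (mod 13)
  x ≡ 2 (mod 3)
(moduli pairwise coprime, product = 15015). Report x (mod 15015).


Product of moduli M = 11 · 5 · 7 · 13 · 3 = 15015.
Merge one congruence at a time:
  Start: x ≡ 0 (mod 11).
  Combine with x ≡ 0 (mod 5); new modulus lcm = 55.
    Write x = 0 + 11·t and substitute into x ≡ 0 (mod 5): 11·t ≡ 0 − 0 = 0 (mod 5).
    Reduce coefficients mod 5: 1·t ≡ 0 (mod 5).
    So t ≡ 0 (mod 5).
    Then x = 0 + 11·0 = 0, valid modulo lcm(11, 5) = 55: x ≡ 0 (mod 55).
  Combine with x ≡ 3 (mod 7); new modulus lcm = 385.
    Write x = 0 + 55·t and substitute into x ≡ 3 (mod 7): 55·t ≡ 3 − 0 = 3 (mod 7).
    Reduce coefficients mod 7: 6·t ≡ 3 (mod 7).
    The inverse of 6 mod 7 is 6 (since 6·6 = 36 = 5·7 + 1), so t ≡ 6·3 = 18 ≡ 4 (mod 7).
    Then x = 0 + 55·4 = 220, valid modulo lcm(55, 7) = 385: x ≡ 220 (mod 385).
  Combine with x ≡ 1 (mod 13); new modulus lcm = 5005.
    Write x = 220 + 385·t and substitute into x ≡ 1 (mod 13): 385·t ≡ 1 − 220 = -219 (mod 13).
    Reduce coefficients mod 13: 8·t ≡ 2 (mod 13).
    The inverse of 8 mod 13 is 5 (since 8·5 = 40 = 3·13 + 1), so t ≡ 5·2 = 10 ≡ 10 (mod 13).
    Then x = 220 + 385·10 = 4070, valid modulo lcm(385, 13) = 5005: x ≡ 4070 (mod 5005).
  Combine with x ≡ 2 (mod 3); new modulus lcm = 15015.
    Write x = 4070 + 5005·t and substitute into x ≡ 2 (mod 3): 5005·t ≡ 2 − 4070 = -4068 (mod 3).
    Reduce coefficients mod 3: 1·t ≡ 0 (mod 3).
    So t ≡ 0 (mod 3).
    Then x = 4070 + 5005·0 = 4070, valid modulo lcm(5005, 3) = 15015: x ≡ 4070 (mod 15015).
Verify against each original: 4070 mod 11 = 0, 4070 mod 5 = 0, 4070 mod 7 = 3, 4070 mod 13 = 1, 4070 mod 3 = 2.

x ≡ 4070 (mod 15015).


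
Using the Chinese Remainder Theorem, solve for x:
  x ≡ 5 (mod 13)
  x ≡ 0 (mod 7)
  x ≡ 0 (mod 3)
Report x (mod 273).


Moduli 13, 7, 3 are pairwise coprime; by CRT there is a unique solution modulo M = 13 · 7 · 3 = 273.
Solve pairwise, accumulating the modulus:
  Start with x ≡ 5 (mod 13).
  Combine with x ≡ 0 (mod 7): since gcd(13, 7) = 1, we get a unique residue mod 91.
    Write x = 5 + 13·t and substitute into x ≡ 0 (mod 7): 13·t ≡ 0 − 5 = -5 (mod 7).
    Reduce coefficients mod 7: 6·t ≡ 2 (mod 7).
    The inverse of 6 mod 7 is 6 (since 6·6 = 36 = 5·7 + 1), so t ≡ 6·2 = 12 ≡ 5 (mod 7).
    Then x = 5 + 13·5 = 70, valid modulo lcm(13, 7) = 91: x ≡ 70 (mod 91).
  Combine with x ≡ 0 (mod 3): since gcd(91, 3) = 1, we get a unique residue mod 273.
    Write x = 70 + 91·t and substitute into x ≡ 0 (mod 3): 91·t ≡ 0 − 70 = -70 (mod 3).
    Reduce coefficients mod 3: 1·t ≡ 2 (mod 3).
    So t ≡ 2 (mod 3).
    Then x = 70 + 91·2 = 252, valid modulo lcm(91, 3) = 273: x ≡ 252 (mod 273).
Verify: 252 mod 13 = 5 ✓, 252 mod 7 = 0 ✓, 252 mod 3 = 0 ✓.

x ≡ 252 (mod 273).
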